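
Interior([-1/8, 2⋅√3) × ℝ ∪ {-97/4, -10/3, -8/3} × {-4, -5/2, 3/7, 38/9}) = (-1/8, 2⋅√3) × ℝ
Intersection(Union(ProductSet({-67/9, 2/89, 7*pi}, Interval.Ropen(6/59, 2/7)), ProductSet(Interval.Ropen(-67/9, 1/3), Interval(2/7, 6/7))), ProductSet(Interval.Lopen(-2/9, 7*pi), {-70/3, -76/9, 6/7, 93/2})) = ProductSet(Interval.open(-2/9, 1/3), {6/7})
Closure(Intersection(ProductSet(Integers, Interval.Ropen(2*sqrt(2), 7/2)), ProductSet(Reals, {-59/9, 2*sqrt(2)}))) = ProductSet(Integers, {2*sqrt(2)})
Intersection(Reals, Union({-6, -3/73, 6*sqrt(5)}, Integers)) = Union({-3/73, 6*sqrt(5)}, Integers)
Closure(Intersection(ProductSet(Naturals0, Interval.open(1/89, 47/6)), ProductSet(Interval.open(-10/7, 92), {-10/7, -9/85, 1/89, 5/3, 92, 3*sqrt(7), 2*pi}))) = ProductSet(Range(0, 92, 1), {5/3, 2*pi})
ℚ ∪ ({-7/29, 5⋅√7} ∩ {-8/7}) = ℚ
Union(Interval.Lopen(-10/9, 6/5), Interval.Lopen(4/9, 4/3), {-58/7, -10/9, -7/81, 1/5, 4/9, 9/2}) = Union({-58/7, 9/2}, Interval(-10/9, 4/3))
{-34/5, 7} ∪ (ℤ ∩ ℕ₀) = {-34/5} ∪ ℕ₀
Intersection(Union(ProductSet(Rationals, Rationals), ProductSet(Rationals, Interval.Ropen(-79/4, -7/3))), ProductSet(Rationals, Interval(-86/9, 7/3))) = ProductSet(Rationals, Union(Intersection(Interval(-86/9, 7/3), Rationals), Interval(-86/9, -7/3)))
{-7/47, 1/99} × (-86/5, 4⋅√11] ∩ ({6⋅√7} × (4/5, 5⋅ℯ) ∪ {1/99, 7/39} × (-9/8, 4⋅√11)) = {1/99} × (-9/8, 4⋅√11)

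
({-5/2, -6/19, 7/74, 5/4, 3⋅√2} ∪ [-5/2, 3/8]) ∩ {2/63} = {2/63}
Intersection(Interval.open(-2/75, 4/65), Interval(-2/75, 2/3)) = Interval.open(-2/75, 4/65)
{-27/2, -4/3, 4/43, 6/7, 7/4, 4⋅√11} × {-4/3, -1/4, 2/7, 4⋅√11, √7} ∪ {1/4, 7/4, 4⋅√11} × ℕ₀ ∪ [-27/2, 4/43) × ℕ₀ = (([-27/2, 4/43) ∪ {1/4, 7/4, 4⋅√11}) × ℕ₀) ∪ ({-27/2, -4/3, 4/43, 6/7, 7/4, 4⋅√11} × {-4/3, -1/4, 2/7, 4⋅√11, √7})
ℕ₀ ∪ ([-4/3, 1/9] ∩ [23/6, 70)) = ℕ₀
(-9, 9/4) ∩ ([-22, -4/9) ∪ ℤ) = (-9, -4/9) ∪ {-8, -7, …, 2}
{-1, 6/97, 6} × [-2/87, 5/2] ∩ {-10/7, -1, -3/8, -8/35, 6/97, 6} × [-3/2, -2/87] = {-1, 6/97, 6} × {-2/87}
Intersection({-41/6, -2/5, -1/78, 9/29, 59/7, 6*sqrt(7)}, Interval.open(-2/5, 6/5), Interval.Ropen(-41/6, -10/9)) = EmptySet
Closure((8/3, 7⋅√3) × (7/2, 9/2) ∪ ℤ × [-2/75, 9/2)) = (ℤ × [-2/75, 9/2]) ∪ ({8/3, 7⋅√3} × [7/2, 9/2]) ∪ ([8/3, 7⋅√3] × {7/2, 9/2}) ∪ ((8/3, 7⋅√3) × (7/2, 9/2))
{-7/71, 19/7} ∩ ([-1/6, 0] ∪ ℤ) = {-7/71}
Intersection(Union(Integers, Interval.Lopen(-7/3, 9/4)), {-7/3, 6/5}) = {6/5}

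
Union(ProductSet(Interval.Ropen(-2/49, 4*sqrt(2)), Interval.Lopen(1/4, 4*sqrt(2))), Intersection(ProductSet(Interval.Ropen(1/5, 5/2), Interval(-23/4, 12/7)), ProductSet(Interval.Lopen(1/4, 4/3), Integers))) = Union(ProductSet(Interval.Ropen(-2/49, 4*sqrt(2)), Interval.Lopen(1/4, 4*sqrt(2))), ProductSet(Interval.Lopen(1/4, 4/3), Range(-5, 2, 1)))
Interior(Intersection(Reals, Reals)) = Reals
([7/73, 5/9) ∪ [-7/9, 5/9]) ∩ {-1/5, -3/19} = {-1/5, -3/19}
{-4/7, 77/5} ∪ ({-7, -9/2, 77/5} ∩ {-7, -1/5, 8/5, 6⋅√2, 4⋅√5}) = {-7, -4/7, 77/5}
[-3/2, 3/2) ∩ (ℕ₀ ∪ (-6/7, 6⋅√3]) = (-6/7, 3/2) ∪ {0, 1}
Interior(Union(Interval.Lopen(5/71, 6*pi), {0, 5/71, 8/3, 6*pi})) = Interval.open(5/71, 6*pi)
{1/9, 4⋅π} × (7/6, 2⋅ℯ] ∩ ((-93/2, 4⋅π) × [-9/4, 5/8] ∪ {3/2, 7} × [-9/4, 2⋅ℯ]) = ∅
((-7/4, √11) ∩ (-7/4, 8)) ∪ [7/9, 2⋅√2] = (-7/4, √11)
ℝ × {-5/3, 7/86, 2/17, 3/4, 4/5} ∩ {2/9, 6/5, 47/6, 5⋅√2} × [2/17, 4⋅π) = {2/9, 6/5, 47/6, 5⋅√2} × {2/17, 3/4, 4/5}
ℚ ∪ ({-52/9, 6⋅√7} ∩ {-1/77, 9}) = ℚ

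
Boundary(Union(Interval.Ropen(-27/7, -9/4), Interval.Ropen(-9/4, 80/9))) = {-27/7, 80/9}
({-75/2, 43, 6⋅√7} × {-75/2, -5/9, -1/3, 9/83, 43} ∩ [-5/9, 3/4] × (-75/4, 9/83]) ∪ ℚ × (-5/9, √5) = ℚ × (-5/9, √5)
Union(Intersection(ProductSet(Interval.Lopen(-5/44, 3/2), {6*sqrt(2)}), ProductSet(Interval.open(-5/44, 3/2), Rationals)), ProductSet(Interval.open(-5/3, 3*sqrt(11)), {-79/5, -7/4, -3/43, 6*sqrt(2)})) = ProductSet(Interval.open(-5/3, 3*sqrt(11)), {-79/5, -7/4, -3/43, 6*sqrt(2)})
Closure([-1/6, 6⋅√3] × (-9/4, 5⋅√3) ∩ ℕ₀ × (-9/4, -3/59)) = {0, 1, …, 10} × [-9/4, -3/59]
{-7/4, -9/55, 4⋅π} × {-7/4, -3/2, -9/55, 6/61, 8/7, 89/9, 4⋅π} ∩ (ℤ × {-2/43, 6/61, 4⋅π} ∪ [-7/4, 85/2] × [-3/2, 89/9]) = {-7/4, -9/55, 4⋅π} × {-3/2, -9/55, 6/61, 8/7, 89/9}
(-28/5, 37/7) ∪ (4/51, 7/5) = (-28/5, 37/7)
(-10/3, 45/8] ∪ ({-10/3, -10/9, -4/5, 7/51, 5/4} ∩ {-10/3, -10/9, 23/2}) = [-10/3, 45/8]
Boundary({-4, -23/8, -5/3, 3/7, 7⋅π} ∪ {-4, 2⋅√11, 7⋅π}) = {-4, -23/8, -5/3, 3/7, 2⋅√11, 7⋅π}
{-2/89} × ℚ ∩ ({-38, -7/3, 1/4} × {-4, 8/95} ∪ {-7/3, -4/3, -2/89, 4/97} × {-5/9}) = {-2/89} × {-5/9}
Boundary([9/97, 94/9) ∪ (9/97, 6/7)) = {9/97, 94/9}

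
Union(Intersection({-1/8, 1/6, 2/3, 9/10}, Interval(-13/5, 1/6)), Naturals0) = Union({-1/8, 1/6}, Naturals0)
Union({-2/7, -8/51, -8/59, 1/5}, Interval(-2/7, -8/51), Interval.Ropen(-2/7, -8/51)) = Union({-8/59, 1/5}, Interval(-2/7, -8/51))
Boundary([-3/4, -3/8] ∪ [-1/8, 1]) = {-3/4, -3/8, -1/8, 1}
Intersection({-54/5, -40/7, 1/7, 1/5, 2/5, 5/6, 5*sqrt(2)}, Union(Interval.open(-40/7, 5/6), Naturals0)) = {1/7, 1/5, 2/5}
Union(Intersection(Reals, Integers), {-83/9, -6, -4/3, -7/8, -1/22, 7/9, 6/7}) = Union({-83/9, -4/3, -7/8, -1/22, 7/9, 6/7}, Integers)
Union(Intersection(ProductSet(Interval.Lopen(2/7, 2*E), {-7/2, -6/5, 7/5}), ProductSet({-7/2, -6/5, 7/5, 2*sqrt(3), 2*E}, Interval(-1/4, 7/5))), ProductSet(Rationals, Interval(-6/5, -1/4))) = Union(ProductSet({7/5, 2*sqrt(3), 2*E}, {7/5}), ProductSet(Rationals, Interval(-6/5, -1/4)))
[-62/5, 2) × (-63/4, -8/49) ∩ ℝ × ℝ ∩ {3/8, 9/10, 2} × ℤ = {3/8, 9/10} × {-15, -14, …, -1}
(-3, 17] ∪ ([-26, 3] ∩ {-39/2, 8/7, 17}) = {-39/2} ∪ (-3, 17]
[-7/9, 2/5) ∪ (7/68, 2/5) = [-7/9, 2/5)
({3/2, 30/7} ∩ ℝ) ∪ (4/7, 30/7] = (4/7, 30/7]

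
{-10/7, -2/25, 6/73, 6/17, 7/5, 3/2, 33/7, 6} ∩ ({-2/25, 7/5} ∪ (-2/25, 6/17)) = {-2/25, 6/73, 7/5}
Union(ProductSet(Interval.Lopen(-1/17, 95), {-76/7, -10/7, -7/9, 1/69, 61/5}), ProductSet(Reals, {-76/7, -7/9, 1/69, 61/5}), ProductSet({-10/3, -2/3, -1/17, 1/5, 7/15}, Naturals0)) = Union(ProductSet({-10/3, -2/3, -1/17, 1/5, 7/15}, Naturals0), ProductSet(Interval.Lopen(-1/17, 95), {-76/7, -10/7, -7/9, 1/69, 61/5}), ProductSet(Reals, {-76/7, -7/9, 1/69, 61/5}))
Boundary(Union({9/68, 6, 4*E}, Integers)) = Union({9/68, 4*E}, Integers)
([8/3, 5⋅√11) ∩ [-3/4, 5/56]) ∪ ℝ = ℝ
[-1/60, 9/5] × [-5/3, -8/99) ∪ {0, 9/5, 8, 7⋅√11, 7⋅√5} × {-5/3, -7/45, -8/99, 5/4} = ([-1/60, 9/5] × [-5/3, -8/99)) ∪ ({0, 9/5, 8, 7⋅√11, 7⋅√5} × {-5/3, -7/45, -8/99, 5/4})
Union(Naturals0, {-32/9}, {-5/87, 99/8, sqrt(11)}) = Union({-32/9, -5/87, 99/8, sqrt(11)}, Naturals0)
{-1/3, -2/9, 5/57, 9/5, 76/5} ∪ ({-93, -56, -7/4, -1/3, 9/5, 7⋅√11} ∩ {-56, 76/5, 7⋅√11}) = {-56, -1/3, -2/9, 5/57, 9/5, 76/5, 7⋅√11}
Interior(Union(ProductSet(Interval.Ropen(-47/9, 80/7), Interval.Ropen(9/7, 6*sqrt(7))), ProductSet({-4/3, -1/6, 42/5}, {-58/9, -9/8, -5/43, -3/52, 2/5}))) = ProductSet(Interval.open(-47/9, 80/7), Interval.open(9/7, 6*sqrt(7)))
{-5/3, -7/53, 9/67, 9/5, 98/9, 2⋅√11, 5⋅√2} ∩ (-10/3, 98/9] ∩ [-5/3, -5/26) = {-5/3}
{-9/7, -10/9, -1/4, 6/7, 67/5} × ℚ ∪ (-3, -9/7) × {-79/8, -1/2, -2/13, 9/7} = ({-9/7, -10/9, -1/4, 6/7, 67/5} × ℚ) ∪ ((-3, -9/7) × {-79/8, -1/2, -2/13, 9/7})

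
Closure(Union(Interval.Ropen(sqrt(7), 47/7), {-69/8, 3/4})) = Union({-69/8, 3/4}, Interval(sqrt(7), 47/7))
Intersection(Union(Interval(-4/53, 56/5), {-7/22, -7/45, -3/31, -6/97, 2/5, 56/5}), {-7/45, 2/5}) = {-7/45, 2/5}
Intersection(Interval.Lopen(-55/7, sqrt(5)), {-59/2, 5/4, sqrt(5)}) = {5/4, sqrt(5)}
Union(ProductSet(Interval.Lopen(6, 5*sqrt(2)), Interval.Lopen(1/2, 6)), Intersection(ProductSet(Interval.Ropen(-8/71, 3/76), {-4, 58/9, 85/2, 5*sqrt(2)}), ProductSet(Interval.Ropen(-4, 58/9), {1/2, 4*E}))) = ProductSet(Interval.Lopen(6, 5*sqrt(2)), Interval.Lopen(1/2, 6))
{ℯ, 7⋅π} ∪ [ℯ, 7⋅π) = [ℯ, 7⋅π]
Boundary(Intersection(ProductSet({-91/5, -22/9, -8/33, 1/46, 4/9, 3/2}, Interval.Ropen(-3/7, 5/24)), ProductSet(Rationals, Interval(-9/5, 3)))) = ProductSet({-91/5, -22/9, -8/33, 1/46, 4/9, 3/2}, Interval(-3/7, 5/24))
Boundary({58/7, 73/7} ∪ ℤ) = ℤ ∪ {58/7, 73/7}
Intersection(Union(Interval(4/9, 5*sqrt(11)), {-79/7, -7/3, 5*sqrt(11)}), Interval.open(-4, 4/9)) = {-7/3}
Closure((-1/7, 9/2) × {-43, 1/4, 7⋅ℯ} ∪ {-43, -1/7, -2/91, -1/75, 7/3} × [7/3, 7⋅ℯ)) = ([-1/7, 9/2] × {-43, 1/4, 7⋅ℯ}) ∪ ({-43, -1/7, -2/91, -1/75, 7/3} × [7/3, 7⋅ℯ])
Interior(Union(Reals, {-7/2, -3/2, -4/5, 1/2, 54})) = Reals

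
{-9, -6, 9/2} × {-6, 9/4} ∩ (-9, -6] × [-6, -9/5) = {-6} × {-6}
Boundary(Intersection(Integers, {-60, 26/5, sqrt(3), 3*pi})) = {-60}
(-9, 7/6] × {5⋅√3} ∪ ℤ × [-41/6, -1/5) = (ℤ × [-41/6, -1/5)) ∪ ((-9, 7/6] × {5⋅√3})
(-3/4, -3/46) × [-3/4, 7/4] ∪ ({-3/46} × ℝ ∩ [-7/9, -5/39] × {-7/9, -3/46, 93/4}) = (-3/4, -3/46) × [-3/4, 7/4]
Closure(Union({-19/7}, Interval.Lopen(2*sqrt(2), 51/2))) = Union({-19/7}, Interval(2*sqrt(2), 51/2))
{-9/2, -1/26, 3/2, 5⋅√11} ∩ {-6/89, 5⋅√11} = {5⋅√11}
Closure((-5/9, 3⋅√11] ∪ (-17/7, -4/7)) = [-17/7, -4/7] ∪ [-5/9, 3⋅√11]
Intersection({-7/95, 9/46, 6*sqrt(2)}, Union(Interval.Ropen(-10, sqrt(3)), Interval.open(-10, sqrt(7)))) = {-7/95, 9/46}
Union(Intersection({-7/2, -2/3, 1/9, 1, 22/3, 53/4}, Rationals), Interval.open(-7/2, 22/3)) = Union({53/4}, Interval(-7/2, 22/3))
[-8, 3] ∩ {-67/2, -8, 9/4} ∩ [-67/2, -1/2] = {-8}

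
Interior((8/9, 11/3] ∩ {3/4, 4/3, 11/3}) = ∅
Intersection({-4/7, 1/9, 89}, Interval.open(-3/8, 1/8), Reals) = {1/9}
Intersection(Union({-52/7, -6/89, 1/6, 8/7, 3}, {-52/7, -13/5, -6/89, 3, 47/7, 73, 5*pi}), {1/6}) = {1/6}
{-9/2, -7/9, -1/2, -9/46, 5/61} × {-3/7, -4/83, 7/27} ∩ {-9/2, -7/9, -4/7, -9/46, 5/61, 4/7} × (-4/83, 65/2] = {-9/2, -7/9, -9/46, 5/61} × {7/27}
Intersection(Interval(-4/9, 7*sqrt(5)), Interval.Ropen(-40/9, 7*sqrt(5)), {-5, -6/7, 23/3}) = {23/3}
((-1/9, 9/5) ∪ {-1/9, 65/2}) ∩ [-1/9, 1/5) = [-1/9, 1/5)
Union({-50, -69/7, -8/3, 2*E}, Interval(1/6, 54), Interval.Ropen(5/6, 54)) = Union({-50, -69/7, -8/3}, Interval(1/6, 54))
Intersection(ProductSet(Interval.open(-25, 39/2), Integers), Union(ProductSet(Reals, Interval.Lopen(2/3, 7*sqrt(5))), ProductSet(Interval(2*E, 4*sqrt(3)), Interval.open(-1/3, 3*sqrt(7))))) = Union(ProductSet(Interval.open(-25, 39/2), Range(1, 16, 1)), ProductSet(Interval(2*E, 4*sqrt(3)), Range(0, 8, 1)))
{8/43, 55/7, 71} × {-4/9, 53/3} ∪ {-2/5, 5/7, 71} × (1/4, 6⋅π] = ({8/43, 55/7, 71} × {-4/9, 53/3}) ∪ ({-2/5, 5/7, 71} × (1/4, 6⋅π])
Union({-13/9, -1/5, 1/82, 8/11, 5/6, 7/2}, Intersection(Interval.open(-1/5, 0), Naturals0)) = {-13/9, -1/5, 1/82, 8/11, 5/6, 7/2}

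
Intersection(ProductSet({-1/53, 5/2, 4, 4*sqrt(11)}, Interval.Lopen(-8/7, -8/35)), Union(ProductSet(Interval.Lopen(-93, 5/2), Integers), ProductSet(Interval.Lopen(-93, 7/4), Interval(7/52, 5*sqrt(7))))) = ProductSet({-1/53, 5/2}, Range(-1, 0, 1))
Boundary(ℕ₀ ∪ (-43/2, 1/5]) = {-43/2, 1/5} ∪ (ℕ₀ \ (-43/2, 1/5))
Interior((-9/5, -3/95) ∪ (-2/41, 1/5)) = (-9/5, 1/5)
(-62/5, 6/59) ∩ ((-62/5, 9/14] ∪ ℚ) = (-62/5, 6/59) ∪ (ℚ ∩ (-62/5, 6/59))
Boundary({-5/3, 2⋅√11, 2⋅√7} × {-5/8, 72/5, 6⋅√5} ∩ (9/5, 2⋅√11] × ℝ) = {2⋅√11, 2⋅√7} × {-5/8, 72/5, 6⋅√5}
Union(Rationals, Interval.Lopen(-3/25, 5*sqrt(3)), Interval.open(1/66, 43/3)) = Union(Interval(-3/25, 43/3), Rationals)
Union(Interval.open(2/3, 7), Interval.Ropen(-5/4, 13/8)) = Interval.Ropen(-5/4, 7)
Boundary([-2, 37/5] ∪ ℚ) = (-∞, -2] ∪ [37/5, ∞)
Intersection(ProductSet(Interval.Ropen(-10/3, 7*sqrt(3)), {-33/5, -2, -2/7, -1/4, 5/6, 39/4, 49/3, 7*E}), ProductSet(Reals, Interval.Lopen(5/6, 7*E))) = ProductSet(Interval.Ropen(-10/3, 7*sqrt(3)), {39/4, 49/3, 7*E})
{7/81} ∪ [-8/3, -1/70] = [-8/3, -1/70] ∪ {7/81}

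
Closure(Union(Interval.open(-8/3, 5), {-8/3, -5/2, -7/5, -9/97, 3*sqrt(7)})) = Union({3*sqrt(7)}, Interval(-8/3, 5))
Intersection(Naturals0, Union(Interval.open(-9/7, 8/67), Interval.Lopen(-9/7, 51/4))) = Range(0, 13, 1)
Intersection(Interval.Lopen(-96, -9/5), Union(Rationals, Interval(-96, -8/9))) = Union(Intersection(Interval.Lopen(-96, -9/5), Rationals), Interval.Lopen(-96, -9/5))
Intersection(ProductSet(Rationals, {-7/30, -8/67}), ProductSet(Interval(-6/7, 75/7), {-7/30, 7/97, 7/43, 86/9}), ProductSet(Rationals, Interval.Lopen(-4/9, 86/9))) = ProductSet(Intersection(Interval(-6/7, 75/7), Rationals), {-7/30})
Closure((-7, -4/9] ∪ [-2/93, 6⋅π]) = [-7, -4/9] ∪ [-2/93, 6⋅π]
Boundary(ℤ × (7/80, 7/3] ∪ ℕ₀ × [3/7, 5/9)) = ℤ × [7/80, 7/3]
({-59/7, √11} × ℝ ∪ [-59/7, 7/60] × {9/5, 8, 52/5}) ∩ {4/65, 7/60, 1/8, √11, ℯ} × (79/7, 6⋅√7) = {√11} × (79/7, 6⋅√7)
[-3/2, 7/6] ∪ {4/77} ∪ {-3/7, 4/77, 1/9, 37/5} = [-3/2, 7/6] ∪ {37/5}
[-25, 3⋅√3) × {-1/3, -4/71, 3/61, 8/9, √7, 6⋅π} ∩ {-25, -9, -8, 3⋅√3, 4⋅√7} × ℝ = {-25, -9, -8} × {-1/3, -4/71, 3/61, 8/9, √7, 6⋅π}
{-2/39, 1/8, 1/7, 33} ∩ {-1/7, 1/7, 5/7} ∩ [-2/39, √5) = {1/7}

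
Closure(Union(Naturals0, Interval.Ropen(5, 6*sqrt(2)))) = Union(Complement(Naturals0, Interval.open(5, 6*sqrt(2))), Interval(5, 6*sqrt(2)), Naturals0)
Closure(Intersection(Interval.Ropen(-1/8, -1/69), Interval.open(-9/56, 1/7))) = Interval(-1/8, -1/69)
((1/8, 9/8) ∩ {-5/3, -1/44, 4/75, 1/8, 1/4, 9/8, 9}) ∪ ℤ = ℤ ∪ {1/4}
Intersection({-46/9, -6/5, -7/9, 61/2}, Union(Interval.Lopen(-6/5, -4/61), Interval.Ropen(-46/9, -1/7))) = {-46/9, -6/5, -7/9}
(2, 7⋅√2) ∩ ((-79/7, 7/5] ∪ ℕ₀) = {3, 4, …, 9}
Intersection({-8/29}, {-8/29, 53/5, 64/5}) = {-8/29}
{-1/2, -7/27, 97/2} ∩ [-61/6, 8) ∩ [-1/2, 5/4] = {-1/2, -7/27}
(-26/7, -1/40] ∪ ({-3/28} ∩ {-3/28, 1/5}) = (-26/7, -1/40]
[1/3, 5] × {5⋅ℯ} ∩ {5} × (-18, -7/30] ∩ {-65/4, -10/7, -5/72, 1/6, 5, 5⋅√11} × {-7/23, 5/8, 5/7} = ∅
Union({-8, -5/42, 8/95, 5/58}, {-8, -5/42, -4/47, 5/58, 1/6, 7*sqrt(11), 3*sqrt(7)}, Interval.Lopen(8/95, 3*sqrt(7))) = Union({-8, -5/42, -4/47, 7*sqrt(11)}, Interval(8/95, 3*sqrt(7)))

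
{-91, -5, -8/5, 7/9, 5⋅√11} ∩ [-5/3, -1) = {-8/5}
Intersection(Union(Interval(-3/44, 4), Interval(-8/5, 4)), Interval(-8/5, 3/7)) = Interval(-8/5, 3/7)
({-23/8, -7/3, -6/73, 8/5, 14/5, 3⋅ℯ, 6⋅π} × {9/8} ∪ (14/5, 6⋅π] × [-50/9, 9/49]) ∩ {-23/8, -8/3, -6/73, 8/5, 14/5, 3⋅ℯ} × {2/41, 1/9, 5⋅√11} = {3⋅ℯ} × {2/41, 1/9}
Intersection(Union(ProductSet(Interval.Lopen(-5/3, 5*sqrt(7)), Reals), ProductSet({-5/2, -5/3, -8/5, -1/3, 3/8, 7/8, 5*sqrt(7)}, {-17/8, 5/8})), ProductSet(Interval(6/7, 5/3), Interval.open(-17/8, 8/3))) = ProductSet(Interval(6/7, 5/3), Interval.open(-17/8, 8/3))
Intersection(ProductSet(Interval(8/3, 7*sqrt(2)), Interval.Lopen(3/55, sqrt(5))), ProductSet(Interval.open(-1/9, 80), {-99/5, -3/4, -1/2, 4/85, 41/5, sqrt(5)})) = ProductSet(Interval(8/3, 7*sqrt(2)), {sqrt(5)})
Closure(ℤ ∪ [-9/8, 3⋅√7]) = ℤ ∪ [-9/8, 3⋅√7]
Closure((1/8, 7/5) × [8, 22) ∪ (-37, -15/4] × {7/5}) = ([-37, -15/4] × {7/5}) ∪ ({1/8, 7/5} × [8, 22]) ∪ ([1/8, 7/5] × {8, 22}) ∪ ((1/8, 7/5) × [8, 22))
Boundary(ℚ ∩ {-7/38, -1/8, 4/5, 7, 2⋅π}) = {-7/38, -1/8, 4/5, 7}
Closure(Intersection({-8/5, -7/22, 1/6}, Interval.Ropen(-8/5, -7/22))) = {-8/5}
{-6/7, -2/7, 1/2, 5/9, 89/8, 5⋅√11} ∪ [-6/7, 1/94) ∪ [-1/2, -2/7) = [-6/7, 1/94) ∪ {1/2, 5/9, 89/8, 5⋅√11}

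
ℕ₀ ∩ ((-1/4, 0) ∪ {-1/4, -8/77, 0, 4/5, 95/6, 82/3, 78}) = {0} ∪ {78}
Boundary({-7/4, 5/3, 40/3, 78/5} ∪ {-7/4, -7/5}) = {-7/4, -7/5, 5/3, 40/3, 78/5}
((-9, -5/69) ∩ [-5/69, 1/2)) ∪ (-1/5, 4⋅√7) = (-1/5, 4⋅√7)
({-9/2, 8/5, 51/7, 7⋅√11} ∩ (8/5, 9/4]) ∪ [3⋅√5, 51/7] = [3⋅√5, 51/7]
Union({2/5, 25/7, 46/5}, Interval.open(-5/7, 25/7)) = Union({46/5}, Interval.Lopen(-5/7, 25/7))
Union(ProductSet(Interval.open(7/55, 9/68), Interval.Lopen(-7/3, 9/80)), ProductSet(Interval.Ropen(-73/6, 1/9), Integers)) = Union(ProductSet(Interval.Ropen(-73/6, 1/9), Integers), ProductSet(Interval.open(7/55, 9/68), Interval.Lopen(-7/3, 9/80)))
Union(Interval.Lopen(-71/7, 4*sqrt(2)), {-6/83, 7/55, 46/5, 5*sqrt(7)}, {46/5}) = Union({46/5, 5*sqrt(7)}, Interval.Lopen(-71/7, 4*sqrt(2)))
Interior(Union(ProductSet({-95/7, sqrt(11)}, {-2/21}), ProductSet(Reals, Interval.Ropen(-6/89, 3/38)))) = ProductSet(Reals, Interval.open(-6/89, 3/38))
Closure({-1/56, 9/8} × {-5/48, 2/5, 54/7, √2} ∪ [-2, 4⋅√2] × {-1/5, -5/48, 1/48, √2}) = ({-1/56, 9/8} × {-5/48, 2/5, 54/7, √2}) ∪ ([-2, 4⋅√2] × {-1/5, -5/48, 1/48, √2})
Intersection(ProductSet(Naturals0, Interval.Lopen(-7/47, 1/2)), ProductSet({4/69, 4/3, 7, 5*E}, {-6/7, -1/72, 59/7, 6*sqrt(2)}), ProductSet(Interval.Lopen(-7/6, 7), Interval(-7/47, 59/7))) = ProductSet({7}, {-1/72})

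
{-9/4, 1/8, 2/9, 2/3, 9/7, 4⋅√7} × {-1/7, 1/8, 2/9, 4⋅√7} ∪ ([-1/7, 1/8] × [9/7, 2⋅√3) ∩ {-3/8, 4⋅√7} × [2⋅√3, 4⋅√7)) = {-9/4, 1/8, 2/9, 2/3, 9/7, 4⋅√7} × {-1/7, 1/8, 2/9, 4⋅√7}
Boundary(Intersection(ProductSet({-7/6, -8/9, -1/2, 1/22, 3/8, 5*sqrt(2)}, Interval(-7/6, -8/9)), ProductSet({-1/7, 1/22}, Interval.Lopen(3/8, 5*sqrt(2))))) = EmptySet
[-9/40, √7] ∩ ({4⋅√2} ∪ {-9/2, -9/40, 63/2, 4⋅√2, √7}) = {-9/40, √7}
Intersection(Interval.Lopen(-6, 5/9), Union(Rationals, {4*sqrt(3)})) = Intersection(Interval.Lopen(-6, 5/9), Rationals)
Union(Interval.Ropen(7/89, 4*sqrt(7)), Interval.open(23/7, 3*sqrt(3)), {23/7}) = Interval.Ropen(7/89, 4*sqrt(7))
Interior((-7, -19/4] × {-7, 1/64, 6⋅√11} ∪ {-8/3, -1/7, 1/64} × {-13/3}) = ∅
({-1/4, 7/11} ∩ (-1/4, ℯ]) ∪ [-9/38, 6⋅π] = [-9/38, 6⋅π]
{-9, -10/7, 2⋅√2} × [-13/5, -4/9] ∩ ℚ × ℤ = {-9, -10/7} × {-2, -1}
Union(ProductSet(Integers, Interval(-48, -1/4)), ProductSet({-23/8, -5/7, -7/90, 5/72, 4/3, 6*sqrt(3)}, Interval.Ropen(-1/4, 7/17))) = Union(ProductSet({-23/8, -5/7, -7/90, 5/72, 4/3, 6*sqrt(3)}, Interval.Ropen(-1/4, 7/17)), ProductSet(Integers, Interval(-48, -1/4)))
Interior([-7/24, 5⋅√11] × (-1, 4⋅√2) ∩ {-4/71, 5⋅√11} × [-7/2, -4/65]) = ∅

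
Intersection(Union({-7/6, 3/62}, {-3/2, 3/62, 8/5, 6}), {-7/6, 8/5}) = {-7/6, 8/5}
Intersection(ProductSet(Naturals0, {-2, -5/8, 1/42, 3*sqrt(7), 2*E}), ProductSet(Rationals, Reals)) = ProductSet(Naturals0, {-2, -5/8, 1/42, 3*sqrt(7), 2*E})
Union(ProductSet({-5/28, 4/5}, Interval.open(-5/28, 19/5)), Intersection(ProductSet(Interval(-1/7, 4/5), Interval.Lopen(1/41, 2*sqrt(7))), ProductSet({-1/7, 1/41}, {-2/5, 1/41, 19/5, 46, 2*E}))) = Union(ProductSet({-5/28, 4/5}, Interval.open(-5/28, 19/5)), ProductSet({-1/7, 1/41}, {19/5}))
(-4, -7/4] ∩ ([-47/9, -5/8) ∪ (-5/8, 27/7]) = (-4, -7/4]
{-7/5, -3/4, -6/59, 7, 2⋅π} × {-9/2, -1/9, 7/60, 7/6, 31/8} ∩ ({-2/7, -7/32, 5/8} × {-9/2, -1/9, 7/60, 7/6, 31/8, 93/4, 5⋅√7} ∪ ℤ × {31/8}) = {7} × {31/8}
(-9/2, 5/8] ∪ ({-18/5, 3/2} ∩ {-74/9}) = (-9/2, 5/8]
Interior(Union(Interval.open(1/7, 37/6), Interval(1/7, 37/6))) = Interval.open(1/7, 37/6)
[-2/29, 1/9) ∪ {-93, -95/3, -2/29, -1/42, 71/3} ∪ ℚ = ℚ ∪ [-2/29, 1/9]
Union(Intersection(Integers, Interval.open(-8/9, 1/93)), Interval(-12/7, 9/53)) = Union(Interval(-12/7, 9/53), Range(0, 1, 1))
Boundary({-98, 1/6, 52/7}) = {-98, 1/6, 52/7}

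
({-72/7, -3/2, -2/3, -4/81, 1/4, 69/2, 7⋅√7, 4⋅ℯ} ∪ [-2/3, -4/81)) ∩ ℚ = {-72/7, -3/2, 1/4, 69/2} ∪ (ℚ ∩ [-2/3, -4/81])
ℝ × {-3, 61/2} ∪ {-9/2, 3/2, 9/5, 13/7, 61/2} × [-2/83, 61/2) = (ℝ × {-3, 61/2}) ∪ ({-9/2, 3/2, 9/5, 13/7, 61/2} × [-2/83, 61/2))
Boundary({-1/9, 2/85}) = {-1/9, 2/85}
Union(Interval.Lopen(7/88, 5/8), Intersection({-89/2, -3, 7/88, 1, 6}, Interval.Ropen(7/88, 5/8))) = Interval(7/88, 5/8)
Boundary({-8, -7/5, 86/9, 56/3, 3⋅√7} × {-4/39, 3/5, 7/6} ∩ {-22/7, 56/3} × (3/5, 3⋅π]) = {56/3} × {7/6}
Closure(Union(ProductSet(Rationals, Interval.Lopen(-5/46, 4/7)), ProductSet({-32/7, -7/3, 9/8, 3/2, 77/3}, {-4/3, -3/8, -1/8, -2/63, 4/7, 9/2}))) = Union(ProductSet({-32/7, -7/3, 9/8, 3/2, 77/3}, {-4/3, -3/8, -1/8, -2/63, 4/7, 9/2}), ProductSet(Reals, Interval(-5/46, 4/7)))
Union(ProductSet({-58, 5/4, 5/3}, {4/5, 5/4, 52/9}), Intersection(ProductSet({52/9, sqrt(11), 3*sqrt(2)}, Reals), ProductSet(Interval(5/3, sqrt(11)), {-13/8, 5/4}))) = Union(ProductSet({sqrt(11)}, {-13/8, 5/4}), ProductSet({-58, 5/4, 5/3}, {4/5, 5/4, 52/9}))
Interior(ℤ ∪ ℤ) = ∅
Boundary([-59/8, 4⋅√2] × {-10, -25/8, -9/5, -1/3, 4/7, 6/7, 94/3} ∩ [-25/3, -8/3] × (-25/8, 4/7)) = [-59/8, -8/3] × {-9/5, -1/3}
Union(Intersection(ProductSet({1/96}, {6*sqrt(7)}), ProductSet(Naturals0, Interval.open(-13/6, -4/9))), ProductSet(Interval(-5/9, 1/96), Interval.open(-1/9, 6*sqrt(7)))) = ProductSet(Interval(-5/9, 1/96), Interval.open(-1/9, 6*sqrt(7)))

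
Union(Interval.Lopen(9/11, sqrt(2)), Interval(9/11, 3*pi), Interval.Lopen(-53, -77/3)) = Union(Interval.Lopen(-53, -77/3), Interval(9/11, 3*pi))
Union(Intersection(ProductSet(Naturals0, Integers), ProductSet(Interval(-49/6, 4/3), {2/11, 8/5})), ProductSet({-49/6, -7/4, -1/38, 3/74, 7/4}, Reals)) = ProductSet({-49/6, -7/4, -1/38, 3/74, 7/4}, Reals)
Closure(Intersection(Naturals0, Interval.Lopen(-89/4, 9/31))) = Range(0, 1, 1)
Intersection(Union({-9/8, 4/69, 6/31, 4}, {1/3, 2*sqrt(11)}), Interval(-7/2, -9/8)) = {-9/8}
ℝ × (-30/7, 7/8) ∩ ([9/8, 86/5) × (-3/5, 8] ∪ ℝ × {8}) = [9/8, 86/5) × (-3/5, 7/8)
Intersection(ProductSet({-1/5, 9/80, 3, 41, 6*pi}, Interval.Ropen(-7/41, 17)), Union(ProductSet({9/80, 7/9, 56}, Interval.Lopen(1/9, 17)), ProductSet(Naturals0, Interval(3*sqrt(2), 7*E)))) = Union(ProductSet({9/80}, Interval.open(1/9, 17)), ProductSet({3, 41}, Interval.Ropen(3*sqrt(2), 17)))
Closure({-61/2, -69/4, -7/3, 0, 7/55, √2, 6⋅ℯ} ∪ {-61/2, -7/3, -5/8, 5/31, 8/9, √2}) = {-61/2, -69/4, -7/3, -5/8, 0, 7/55, 5/31, 8/9, √2, 6⋅ℯ}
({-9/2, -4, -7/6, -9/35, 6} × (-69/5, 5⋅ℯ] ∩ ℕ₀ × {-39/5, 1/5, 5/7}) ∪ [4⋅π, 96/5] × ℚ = ({6} × {-39/5, 1/5, 5/7}) ∪ ([4⋅π, 96/5] × ℚ)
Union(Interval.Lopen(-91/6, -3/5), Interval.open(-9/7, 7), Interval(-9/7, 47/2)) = Interval.Lopen(-91/6, 47/2)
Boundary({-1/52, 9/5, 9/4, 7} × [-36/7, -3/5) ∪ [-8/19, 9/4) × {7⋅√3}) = ({-1/52, 9/5, 9/4, 7} × [-36/7, -3/5]) ∪ ([-8/19, 9/4] × {7⋅√3})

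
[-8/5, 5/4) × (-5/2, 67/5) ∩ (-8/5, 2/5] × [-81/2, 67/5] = (-8/5, 2/5] × (-5/2, 67/5)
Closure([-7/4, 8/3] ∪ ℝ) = (-∞, ∞)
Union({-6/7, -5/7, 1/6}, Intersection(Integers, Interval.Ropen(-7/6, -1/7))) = Union({-6/7, -5/7, 1/6}, Range(-1, 0, 1))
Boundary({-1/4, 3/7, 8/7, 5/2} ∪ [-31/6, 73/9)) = {-31/6, 73/9}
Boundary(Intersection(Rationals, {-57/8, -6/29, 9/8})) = {-57/8, -6/29, 9/8}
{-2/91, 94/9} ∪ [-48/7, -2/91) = [-48/7, -2/91] ∪ {94/9}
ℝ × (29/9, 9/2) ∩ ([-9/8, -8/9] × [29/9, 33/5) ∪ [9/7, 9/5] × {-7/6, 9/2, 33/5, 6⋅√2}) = [-9/8, -8/9] × (29/9, 9/2)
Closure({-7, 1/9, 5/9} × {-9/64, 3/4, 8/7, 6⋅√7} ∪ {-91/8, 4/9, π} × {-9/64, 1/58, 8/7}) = ({-91/8, 4/9, π} × {-9/64, 1/58, 8/7}) ∪ ({-7, 1/9, 5/9} × {-9/64, 3/4, 8/7, 6⋅√7})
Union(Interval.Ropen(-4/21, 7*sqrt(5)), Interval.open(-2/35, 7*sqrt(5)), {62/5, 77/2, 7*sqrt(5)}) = Union({77/2}, Interval(-4/21, 7*sqrt(5)))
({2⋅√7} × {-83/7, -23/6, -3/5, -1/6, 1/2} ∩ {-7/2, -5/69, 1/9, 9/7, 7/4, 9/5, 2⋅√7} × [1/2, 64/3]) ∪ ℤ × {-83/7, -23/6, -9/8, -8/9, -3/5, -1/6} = ({2⋅√7} × {1/2}) ∪ (ℤ × {-83/7, -23/6, -9/8, -8/9, -3/5, -1/6})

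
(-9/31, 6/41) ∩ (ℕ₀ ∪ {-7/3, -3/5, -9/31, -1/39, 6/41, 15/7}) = {-1/39} ∪ {0}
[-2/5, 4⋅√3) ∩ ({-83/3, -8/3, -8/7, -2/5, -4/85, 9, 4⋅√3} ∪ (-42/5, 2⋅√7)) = [-2/5, 2⋅√7)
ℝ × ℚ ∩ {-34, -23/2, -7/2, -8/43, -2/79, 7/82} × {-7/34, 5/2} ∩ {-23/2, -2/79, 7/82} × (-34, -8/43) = {-23/2, -2/79, 7/82} × {-7/34}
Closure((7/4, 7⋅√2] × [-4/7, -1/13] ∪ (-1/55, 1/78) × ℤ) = ([-1/55, 1/78] × ℤ) ∪ ([7/4, 7⋅√2] × [-4/7, -1/13])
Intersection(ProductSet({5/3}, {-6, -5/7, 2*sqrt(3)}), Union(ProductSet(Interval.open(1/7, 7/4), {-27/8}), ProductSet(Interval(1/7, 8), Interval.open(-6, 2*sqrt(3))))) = ProductSet({5/3}, {-5/7})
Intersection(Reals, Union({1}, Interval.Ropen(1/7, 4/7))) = Union({1}, Interval.Ropen(1/7, 4/7))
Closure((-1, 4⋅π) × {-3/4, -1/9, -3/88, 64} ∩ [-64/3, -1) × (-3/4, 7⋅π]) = ∅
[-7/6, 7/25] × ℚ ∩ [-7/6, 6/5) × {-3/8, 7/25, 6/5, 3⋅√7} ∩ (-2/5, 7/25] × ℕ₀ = ∅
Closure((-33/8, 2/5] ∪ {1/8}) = [-33/8, 2/5]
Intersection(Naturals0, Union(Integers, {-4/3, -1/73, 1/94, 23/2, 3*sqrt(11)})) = Naturals0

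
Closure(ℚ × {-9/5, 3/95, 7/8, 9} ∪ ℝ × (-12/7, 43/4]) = ℝ × ({-9/5} ∪ [-12/7, 43/4])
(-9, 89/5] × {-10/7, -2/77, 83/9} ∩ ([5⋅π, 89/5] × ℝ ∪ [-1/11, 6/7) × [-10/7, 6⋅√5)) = ([-1/11, 6/7) ∪ [5⋅π, 89/5]) × {-10/7, -2/77, 83/9}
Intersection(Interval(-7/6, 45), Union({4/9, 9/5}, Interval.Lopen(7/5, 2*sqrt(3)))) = Union({4/9}, Interval.Lopen(7/5, 2*sqrt(3)))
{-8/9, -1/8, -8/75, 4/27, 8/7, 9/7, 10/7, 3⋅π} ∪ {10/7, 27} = {-8/9, -1/8, -8/75, 4/27, 8/7, 9/7, 10/7, 27, 3⋅π}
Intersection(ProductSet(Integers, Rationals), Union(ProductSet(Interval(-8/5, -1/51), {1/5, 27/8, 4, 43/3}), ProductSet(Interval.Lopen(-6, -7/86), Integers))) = Union(ProductSet(Range(-5, 0, 1), Integers), ProductSet(Range(-1, 0, 1), {1/5, 27/8, 4, 43/3}))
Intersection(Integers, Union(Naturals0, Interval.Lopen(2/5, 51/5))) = Union(Naturals0, Range(1, 11, 1))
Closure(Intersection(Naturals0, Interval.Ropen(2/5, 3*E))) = Range(1, 9, 1)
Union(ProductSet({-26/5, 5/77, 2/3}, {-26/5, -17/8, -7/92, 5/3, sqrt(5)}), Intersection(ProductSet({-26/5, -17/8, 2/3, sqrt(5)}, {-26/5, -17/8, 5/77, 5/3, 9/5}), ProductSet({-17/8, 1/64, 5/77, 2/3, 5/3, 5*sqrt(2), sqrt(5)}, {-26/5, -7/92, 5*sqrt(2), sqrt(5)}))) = Union(ProductSet({-26/5, 5/77, 2/3}, {-26/5, -17/8, -7/92, 5/3, sqrt(5)}), ProductSet({-17/8, 2/3, sqrt(5)}, {-26/5}))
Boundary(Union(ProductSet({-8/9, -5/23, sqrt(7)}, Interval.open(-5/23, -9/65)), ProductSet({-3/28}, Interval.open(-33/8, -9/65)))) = Union(ProductSet({-3/28}, Interval(-33/8, -9/65)), ProductSet({-8/9, -5/23, sqrt(7)}, Interval(-5/23, -9/65)))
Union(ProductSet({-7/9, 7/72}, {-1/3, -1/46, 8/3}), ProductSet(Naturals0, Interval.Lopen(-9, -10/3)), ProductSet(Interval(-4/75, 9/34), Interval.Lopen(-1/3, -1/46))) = Union(ProductSet({-7/9, 7/72}, {-1/3, -1/46, 8/3}), ProductSet(Interval(-4/75, 9/34), Interval.Lopen(-1/3, -1/46)), ProductSet(Naturals0, Interval.Lopen(-9, -10/3)))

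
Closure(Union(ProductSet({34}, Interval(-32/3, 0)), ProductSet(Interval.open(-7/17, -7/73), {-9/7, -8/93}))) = Union(ProductSet({34}, Interval(-32/3, 0)), ProductSet(Interval(-7/17, -7/73), {-9/7, -8/93}))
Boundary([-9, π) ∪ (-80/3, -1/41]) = {-80/3, π}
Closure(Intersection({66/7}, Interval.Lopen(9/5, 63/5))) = {66/7}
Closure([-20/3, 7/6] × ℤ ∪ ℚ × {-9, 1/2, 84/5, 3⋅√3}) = ([-20/3, 7/6] × ℤ) ∪ (ℝ × {-9, 1/2, 84/5, 3⋅√3})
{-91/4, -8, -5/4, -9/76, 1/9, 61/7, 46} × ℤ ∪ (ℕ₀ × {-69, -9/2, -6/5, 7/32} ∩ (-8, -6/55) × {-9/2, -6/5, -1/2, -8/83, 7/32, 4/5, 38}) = {-91/4, -8, -5/4, -9/76, 1/9, 61/7, 46} × ℤ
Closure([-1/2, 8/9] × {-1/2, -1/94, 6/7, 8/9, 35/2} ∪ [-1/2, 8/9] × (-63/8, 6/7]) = [-1/2, 8/9] × ([-63/8, 6/7] ∪ {8/9, 35/2})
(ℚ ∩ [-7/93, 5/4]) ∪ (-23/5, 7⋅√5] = (-23/5, 7⋅√5] ∪ (ℚ ∩ [-7/93, 5/4])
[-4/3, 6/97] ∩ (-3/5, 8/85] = (-3/5, 6/97]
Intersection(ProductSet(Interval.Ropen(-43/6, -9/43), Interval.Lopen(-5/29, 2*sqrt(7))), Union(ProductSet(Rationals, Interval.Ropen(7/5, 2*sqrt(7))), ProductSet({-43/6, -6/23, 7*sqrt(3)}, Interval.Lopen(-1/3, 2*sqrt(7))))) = Union(ProductSet({-43/6, -6/23}, Interval.Lopen(-5/29, 2*sqrt(7))), ProductSet(Intersection(Interval.Ropen(-43/6, -9/43), Rationals), Interval.Ropen(7/5, 2*sqrt(7))))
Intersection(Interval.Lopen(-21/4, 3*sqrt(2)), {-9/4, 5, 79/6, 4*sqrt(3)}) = {-9/4}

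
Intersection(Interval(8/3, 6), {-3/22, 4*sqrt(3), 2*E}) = {2*E}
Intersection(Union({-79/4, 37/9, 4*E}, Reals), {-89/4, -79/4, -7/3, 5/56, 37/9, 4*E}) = {-89/4, -79/4, -7/3, 5/56, 37/9, 4*E}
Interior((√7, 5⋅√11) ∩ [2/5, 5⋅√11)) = (√7, 5⋅√11)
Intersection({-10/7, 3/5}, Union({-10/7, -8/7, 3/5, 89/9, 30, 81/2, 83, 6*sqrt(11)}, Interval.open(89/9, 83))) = {-10/7, 3/5}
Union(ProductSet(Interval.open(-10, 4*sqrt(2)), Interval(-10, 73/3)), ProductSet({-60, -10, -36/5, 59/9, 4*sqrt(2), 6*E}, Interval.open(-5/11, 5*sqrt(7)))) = Union(ProductSet({-60, -10, -36/5, 59/9, 4*sqrt(2), 6*E}, Interval.open(-5/11, 5*sqrt(7))), ProductSet(Interval.open(-10, 4*sqrt(2)), Interval(-10, 73/3)))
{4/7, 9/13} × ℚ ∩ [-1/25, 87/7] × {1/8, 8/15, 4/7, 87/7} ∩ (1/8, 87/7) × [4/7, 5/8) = {4/7, 9/13} × {4/7}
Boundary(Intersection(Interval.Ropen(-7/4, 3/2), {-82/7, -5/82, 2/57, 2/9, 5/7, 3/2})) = {-5/82, 2/57, 2/9, 5/7}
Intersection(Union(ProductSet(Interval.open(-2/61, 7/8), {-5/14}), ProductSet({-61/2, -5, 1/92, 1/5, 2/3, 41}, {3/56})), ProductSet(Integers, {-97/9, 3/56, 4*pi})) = ProductSet({-5, 41}, {3/56})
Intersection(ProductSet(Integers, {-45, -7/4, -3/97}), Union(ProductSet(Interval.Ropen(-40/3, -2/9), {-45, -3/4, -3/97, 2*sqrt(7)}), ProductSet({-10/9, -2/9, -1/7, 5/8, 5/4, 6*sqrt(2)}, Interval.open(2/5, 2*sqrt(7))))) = ProductSet(Range(-13, 0, 1), {-45, -3/97})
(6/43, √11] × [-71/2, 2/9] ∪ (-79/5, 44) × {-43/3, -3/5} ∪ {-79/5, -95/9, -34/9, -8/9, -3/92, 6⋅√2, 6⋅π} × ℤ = ((-79/5, 44) × {-43/3, -3/5}) ∪ ((6/43, √11] × [-71/2, 2/9]) ∪ ({-79/5, -95/9, -34/9, -8/9, -3/92, 6⋅√2, 6⋅π} × ℤ)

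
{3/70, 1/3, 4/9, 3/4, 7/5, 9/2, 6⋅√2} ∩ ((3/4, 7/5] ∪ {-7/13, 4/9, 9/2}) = {4/9, 7/5, 9/2}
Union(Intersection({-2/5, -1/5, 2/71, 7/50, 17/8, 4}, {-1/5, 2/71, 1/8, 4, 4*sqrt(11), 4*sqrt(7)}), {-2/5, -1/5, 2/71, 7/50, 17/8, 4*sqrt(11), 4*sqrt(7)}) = {-2/5, -1/5, 2/71, 7/50, 17/8, 4, 4*sqrt(11), 4*sqrt(7)}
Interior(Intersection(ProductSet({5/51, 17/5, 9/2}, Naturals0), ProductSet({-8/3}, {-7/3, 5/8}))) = EmptySet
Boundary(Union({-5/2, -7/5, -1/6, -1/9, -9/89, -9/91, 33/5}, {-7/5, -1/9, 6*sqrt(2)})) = {-5/2, -7/5, -1/6, -1/9, -9/89, -9/91, 33/5, 6*sqrt(2)}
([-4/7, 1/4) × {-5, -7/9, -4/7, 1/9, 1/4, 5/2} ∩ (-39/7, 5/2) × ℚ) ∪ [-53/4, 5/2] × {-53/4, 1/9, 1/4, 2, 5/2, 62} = ([-53/4, 5/2] × {-53/4, 1/9, 1/4, 2, 5/2, 62}) ∪ ([-4/7, 1/4) × {-5, -7/9, -4/7, 1/9, 1/4, 5/2})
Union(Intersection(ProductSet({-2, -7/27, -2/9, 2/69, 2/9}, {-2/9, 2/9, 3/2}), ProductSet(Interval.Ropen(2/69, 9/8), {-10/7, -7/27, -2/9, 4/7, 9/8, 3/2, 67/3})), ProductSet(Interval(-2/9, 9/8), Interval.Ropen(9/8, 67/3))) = Union(ProductSet({2/69, 2/9}, {-2/9, 3/2}), ProductSet(Interval(-2/9, 9/8), Interval.Ropen(9/8, 67/3)))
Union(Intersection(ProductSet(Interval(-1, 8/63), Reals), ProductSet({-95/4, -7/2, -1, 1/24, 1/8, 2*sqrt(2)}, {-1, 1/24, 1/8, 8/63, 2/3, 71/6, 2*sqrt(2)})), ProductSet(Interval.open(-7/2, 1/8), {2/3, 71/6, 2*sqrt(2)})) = Union(ProductSet({-1, 1/24, 1/8}, {-1, 1/24, 1/8, 8/63, 2/3, 71/6, 2*sqrt(2)}), ProductSet(Interval.open(-7/2, 1/8), {2/3, 71/6, 2*sqrt(2)}))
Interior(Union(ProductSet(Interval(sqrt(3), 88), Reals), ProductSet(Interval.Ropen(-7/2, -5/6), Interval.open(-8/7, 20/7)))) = Union(ProductSet(Interval.open(-7/2, -5/6), Interval.open(-8/7, 20/7)), ProductSet(Interval.open(sqrt(3), 88), Reals))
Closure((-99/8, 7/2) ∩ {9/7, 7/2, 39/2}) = {9/7}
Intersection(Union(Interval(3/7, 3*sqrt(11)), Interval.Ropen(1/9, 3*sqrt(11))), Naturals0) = Range(1, 10, 1)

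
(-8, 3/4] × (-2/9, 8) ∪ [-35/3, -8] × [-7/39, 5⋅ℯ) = ((-8, 3/4] × (-2/9, 8)) ∪ ([-35/3, -8] × [-7/39, 5⋅ℯ))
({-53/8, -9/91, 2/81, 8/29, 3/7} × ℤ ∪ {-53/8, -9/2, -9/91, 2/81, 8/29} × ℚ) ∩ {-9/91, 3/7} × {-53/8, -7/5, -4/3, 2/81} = {-9/91} × {-53/8, -7/5, -4/3, 2/81}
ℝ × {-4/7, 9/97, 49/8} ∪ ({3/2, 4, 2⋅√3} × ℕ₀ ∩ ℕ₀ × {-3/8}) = ℝ × {-4/7, 9/97, 49/8}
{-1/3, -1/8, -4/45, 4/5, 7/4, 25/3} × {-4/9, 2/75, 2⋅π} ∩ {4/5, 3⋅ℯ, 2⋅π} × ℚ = {4/5} × {-4/9, 2/75}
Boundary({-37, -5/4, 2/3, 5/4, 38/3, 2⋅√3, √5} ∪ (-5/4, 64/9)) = {-37, -5/4, 64/9, 38/3}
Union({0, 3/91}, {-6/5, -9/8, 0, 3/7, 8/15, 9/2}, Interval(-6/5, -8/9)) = Union({0, 3/91, 3/7, 8/15, 9/2}, Interval(-6/5, -8/9))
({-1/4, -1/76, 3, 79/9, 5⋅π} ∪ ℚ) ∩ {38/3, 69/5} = {38/3, 69/5}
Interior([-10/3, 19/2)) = (-10/3, 19/2)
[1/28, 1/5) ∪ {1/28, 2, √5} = [1/28, 1/5) ∪ {2, √5}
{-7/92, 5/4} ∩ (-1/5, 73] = {-7/92, 5/4}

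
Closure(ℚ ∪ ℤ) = ℝ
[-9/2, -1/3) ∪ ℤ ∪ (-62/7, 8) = ℤ ∪ (-62/7, 8]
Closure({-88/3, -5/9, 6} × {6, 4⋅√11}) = {-88/3, -5/9, 6} × {6, 4⋅√11}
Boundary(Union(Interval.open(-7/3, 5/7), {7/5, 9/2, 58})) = {-7/3, 5/7, 7/5, 9/2, 58}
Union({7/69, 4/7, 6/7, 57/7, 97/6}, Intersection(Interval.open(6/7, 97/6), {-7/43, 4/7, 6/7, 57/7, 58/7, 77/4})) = {7/69, 4/7, 6/7, 57/7, 58/7, 97/6}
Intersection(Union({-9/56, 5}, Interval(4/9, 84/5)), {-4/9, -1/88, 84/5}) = {84/5}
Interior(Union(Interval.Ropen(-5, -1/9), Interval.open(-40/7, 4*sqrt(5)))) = Interval.open(-40/7, 4*sqrt(5))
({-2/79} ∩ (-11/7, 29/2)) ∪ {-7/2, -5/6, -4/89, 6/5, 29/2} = {-7/2, -5/6, -4/89, -2/79, 6/5, 29/2}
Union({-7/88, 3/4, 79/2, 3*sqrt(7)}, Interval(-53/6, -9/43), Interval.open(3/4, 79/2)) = Union({-7/88}, Interval(-53/6, -9/43), Interval(3/4, 79/2))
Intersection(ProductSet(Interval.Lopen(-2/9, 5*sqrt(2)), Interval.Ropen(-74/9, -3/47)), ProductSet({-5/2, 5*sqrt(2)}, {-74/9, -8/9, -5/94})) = ProductSet({5*sqrt(2)}, {-74/9, -8/9})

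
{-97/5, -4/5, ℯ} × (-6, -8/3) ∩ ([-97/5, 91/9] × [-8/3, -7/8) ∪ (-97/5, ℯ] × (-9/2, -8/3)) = {-4/5, ℯ} × (-9/2, -8/3)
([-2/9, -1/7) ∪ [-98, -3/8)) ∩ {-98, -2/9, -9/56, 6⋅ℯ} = {-98, -2/9, -9/56}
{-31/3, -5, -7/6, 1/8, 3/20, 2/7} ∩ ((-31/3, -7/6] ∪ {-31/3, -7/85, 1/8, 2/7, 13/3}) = {-31/3, -5, -7/6, 1/8, 2/7}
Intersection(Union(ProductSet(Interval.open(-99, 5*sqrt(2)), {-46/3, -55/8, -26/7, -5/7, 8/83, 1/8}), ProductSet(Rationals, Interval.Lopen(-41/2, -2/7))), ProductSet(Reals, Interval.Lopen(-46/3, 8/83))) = Union(ProductSet(Interval.open(-99, 5*sqrt(2)), {-55/8, -26/7, -5/7, 8/83}), ProductSet(Rationals, Interval.Lopen(-46/3, -2/7)))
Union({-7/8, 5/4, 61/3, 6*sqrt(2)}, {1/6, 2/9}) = {-7/8, 1/6, 2/9, 5/4, 61/3, 6*sqrt(2)}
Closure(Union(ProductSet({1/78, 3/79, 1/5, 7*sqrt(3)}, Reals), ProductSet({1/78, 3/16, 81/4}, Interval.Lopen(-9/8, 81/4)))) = Union(ProductSet({1/78, 3/16, 81/4}, Interval(-9/8, 81/4)), ProductSet({1/78, 3/79, 1/5, 7*sqrt(3)}, Reals))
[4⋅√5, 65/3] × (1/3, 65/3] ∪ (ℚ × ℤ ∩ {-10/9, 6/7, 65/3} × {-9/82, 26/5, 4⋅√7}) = [4⋅√5, 65/3] × (1/3, 65/3]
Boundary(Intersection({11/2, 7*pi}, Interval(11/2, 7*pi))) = {11/2, 7*pi}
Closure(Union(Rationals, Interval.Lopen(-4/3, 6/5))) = Union(Interval(-oo, oo), Rationals)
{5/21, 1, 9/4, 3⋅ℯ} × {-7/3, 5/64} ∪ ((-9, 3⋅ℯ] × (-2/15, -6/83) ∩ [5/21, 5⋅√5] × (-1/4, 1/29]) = ({5/21, 1, 9/4, 3⋅ℯ} × {-7/3, 5/64}) ∪ ([5/21, 3⋅ℯ] × (-2/15, -6/83))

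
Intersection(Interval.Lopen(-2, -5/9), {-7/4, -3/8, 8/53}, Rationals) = {-7/4}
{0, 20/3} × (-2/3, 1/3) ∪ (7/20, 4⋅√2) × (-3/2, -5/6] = ({0, 20/3} × (-2/3, 1/3)) ∪ ((7/20, 4⋅√2) × (-3/2, -5/6])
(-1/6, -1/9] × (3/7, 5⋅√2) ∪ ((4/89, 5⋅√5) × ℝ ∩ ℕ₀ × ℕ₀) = ({1, 2, …, 11} × ℕ₀) ∪ ((-1/6, -1/9] × (3/7, 5⋅√2))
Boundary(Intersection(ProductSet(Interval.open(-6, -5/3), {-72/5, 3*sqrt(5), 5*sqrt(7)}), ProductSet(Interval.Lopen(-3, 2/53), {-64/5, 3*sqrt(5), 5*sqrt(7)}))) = ProductSet(Interval(-3, -5/3), {3*sqrt(5), 5*sqrt(7)})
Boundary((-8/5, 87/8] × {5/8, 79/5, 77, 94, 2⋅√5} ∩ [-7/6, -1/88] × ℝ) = [-7/6, -1/88] × {5/8, 79/5, 77, 94, 2⋅√5}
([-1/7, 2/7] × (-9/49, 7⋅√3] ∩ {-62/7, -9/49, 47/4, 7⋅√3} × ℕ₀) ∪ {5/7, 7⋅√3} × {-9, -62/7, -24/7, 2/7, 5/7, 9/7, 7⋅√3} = {5/7, 7⋅√3} × {-9, -62/7, -24/7, 2/7, 5/7, 9/7, 7⋅√3}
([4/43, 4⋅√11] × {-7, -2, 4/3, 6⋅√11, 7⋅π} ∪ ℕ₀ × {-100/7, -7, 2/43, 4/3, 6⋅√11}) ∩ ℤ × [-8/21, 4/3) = ℕ₀ × {2/43}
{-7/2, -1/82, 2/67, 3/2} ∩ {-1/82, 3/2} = {-1/82, 3/2}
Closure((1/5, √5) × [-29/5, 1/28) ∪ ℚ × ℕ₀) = (ℝ × (ℕ₀ \ (-29/5, 1/28))) ∪ ({1/5, √5} × [-29/5, 1/28]) ∪ ([1/5, √5] × {-29/5, 1/28}) ∪ ((1/5, √5) × [-29/5, 1/28)) ∪ ((ℚ ∪ (-∞, 1/5] ∪ [√5, ∞)) × ℕ₀)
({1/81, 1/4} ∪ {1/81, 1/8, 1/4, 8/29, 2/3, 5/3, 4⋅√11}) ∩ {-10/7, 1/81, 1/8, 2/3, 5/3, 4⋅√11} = {1/81, 1/8, 2/3, 5/3, 4⋅√11}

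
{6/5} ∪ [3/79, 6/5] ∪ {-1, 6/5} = {-1} ∪ [3/79, 6/5]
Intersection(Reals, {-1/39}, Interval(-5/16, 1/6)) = {-1/39}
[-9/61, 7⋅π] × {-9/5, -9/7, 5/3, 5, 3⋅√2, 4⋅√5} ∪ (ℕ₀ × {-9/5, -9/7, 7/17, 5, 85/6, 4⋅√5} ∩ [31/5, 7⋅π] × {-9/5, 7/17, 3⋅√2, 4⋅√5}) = ({7, 8, …, 21} × {-9/5, 7/17, 4⋅√5}) ∪ ([-9/61, 7⋅π] × {-9/5, -9/7, 5/3, 5, 3⋅√2, 4⋅√5})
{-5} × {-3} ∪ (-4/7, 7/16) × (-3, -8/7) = ({-5} × {-3}) ∪ ((-4/7, 7/16) × (-3, -8/7))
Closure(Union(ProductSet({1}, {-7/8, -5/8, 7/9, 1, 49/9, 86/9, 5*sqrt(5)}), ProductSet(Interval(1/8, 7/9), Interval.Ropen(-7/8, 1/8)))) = Union(ProductSet({1}, {-7/8, -5/8, 7/9, 1, 49/9, 86/9, 5*sqrt(5)}), ProductSet(Interval(1/8, 7/9), Interval(-7/8, 1/8)))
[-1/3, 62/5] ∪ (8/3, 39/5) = [-1/3, 62/5]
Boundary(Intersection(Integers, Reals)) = Integers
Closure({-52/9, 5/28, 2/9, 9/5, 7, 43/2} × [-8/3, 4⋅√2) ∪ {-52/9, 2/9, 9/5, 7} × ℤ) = ({-52/9, 2/9, 9/5, 7} × ℤ) ∪ ({-52/9, 5/28, 2/9, 9/5, 7, 43/2} × [-8/3, 4⋅√2])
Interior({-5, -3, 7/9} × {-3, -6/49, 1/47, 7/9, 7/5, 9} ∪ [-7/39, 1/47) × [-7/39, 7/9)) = (-7/39, 1/47) × (-7/39, 7/9)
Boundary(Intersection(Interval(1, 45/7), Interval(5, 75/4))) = {5, 45/7}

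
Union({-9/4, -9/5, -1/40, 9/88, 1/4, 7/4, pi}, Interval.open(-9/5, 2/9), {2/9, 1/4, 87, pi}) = Union({-9/4, 1/4, 7/4, 87, pi}, Interval(-9/5, 2/9))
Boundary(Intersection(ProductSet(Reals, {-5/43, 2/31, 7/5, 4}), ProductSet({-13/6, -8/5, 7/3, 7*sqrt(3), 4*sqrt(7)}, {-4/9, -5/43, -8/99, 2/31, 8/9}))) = ProductSet({-13/6, -8/5, 7/3, 7*sqrt(3), 4*sqrt(7)}, {-5/43, 2/31})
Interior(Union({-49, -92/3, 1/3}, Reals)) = Reals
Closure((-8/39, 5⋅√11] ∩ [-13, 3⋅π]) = [-8/39, 3⋅π]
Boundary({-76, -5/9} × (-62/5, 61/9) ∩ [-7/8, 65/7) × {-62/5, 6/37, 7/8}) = {-5/9} × {6/37, 7/8}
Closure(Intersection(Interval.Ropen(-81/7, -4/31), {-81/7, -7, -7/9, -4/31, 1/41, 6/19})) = {-81/7, -7, -7/9}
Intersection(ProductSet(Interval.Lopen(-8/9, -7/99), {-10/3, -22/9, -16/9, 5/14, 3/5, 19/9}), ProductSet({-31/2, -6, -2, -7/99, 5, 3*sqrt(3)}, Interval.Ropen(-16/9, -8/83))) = ProductSet({-7/99}, {-16/9})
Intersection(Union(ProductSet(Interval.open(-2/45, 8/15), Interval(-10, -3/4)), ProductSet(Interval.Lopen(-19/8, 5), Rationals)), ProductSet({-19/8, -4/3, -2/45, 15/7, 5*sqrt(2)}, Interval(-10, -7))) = ProductSet({-4/3, -2/45, 15/7}, Intersection(Interval(-10, -7), Rationals))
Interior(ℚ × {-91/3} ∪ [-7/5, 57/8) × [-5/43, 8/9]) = ((ℚ \ (-∞, ∞)) × {-91/3}) ∪ ((-7/5, 57/8) × (-5/43, 8/9))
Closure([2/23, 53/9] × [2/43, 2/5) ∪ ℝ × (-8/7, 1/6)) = (ℝ × [-8/7, 1/6)) ∪ ([2/23, 53/9] × [2/43, 2/5]) ∪ (((-∞, 2/23] ∪ [53/9, ∞)) × {-8/7, 1/6})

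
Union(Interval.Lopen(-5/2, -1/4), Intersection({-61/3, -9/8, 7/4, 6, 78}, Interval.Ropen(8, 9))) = Interval.Lopen(-5/2, -1/4)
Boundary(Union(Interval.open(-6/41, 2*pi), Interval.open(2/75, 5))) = {-6/41, 2*pi}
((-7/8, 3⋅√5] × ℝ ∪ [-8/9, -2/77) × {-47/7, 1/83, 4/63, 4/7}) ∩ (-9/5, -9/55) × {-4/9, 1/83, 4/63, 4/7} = ([-8/9, -9/55) × {1/83, 4/63, 4/7}) ∪ ((-7/8, -9/55) × {-4/9, 1/83, 4/63, 4/7})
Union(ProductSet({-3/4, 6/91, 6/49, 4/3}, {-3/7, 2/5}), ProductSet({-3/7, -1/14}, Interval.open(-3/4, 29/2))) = Union(ProductSet({-3/7, -1/14}, Interval.open(-3/4, 29/2)), ProductSet({-3/4, 6/91, 6/49, 4/3}, {-3/7, 2/5}))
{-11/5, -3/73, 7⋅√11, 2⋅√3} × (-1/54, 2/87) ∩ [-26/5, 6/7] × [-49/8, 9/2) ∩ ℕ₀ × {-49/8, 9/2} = ∅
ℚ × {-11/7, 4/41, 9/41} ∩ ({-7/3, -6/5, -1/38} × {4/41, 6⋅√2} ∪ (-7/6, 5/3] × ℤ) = {-7/3, -6/5, -1/38} × {4/41}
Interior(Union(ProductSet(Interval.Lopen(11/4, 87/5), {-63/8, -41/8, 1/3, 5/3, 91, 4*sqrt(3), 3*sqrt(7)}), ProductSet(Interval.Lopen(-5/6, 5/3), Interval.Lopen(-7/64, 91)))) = ProductSet(Interval.open(-5/6, 5/3), Interval.open(-7/64, 91))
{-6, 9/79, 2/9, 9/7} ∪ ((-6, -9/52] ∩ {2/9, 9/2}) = {-6, 9/79, 2/9, 9/7}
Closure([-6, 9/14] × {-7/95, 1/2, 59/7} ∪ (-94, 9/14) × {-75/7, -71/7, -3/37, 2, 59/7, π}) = ([-6, 9/14] × {-7/95, 1/2, 59/7}) ∪ ([-94, 9/14] × {-75/7, -71/7, -3/37, 2, 59/7, π})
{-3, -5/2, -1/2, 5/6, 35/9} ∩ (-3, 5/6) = {-5/2, -1/2}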